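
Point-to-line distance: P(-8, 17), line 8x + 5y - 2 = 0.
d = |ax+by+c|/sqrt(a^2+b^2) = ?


|8*(-8) + 5*17 - 2| = |19| = 19
sqrt(64 + 25) = sqrt(89) = 9.4340
d = 19/sqrt(89) = 2.0140

2.0140


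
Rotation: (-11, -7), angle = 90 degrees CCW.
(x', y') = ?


cos(90) = 0, sin(90) = 1
x' = -11*0 + 7*1 = 7
y' = -11*1 - 7*0 = -11

(7, -11)


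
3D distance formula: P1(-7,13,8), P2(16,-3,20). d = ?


dx=23, dy=-16, dz=12
d = sqrt(529+256+144) = sqrt(929) = 30.4795

30.4795


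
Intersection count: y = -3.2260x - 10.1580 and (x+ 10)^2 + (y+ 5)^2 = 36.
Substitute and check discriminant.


Substitute y = -3.2260x - 10.1580: (x+ 10)^2 + (-3.2260x- 10.1580+ 5)^2 = 36
Expand to Ax^2 + Bx + C = 0, where b-k = -5.158
A = 1+m^2 = 11.407076
B = 2(m(b-k) - h) = 2(-3.2260*(-5.158) + 10) = 53.279416
C = h^2 + (b-k)^2 - r^2 = 100 + 26.604964 - 36 = 90.604964
disc = B^2-4AC = 2838.6962 - 4134.1508 = -1295.4546
disc < 0

0 intersection points


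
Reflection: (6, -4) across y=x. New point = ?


Reflection rule for y=x: (y, x)
(6, -4) -> (-4, 6)

(-4, 6)


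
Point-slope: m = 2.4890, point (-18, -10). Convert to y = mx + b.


y + 10 = 2.4890(x + 18)
y = 2.4890x - 10 - 2.4890*(-18)
y = 2.4890x + 34.8020

y = 2.4890x + 34.8020


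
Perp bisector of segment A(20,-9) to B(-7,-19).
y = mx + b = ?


Midpoint = (6.5, -14)
Slope of AB = dy/dx = -10/(-27) = 0.3704
Perp slope = -dx/dy = -27/10 = -2.7000
b = My - (perp slope)*Mx = -14 + (-27*6.5)/(-10) = -14 + 17.5500 = 3.5500

y = -2.7000x + 3.5500


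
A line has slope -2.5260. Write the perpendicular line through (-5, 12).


Perpendicular slope = -1/m1 = -1/(-2.5260) = 0.3959
b2 = y0 - m2*x0 = 12 - 5/(-2.5260) = 12 + 1.9794 = 13.9794

y = 0.3959x + 13.9794


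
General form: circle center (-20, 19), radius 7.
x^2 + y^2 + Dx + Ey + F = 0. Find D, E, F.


(x+ 20)^2 + (y-19)^2 = 7^2
D = -2h = 40, E = -2k = -38
F = h^2+k^2-r^2 = 400+361-49 = 712

D = 40, E = -38, F = 712


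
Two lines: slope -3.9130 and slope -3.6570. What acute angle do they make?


m1-m2 = -0.256
1+m1*m2 = 15.309841
tan(theta) = |-0.256/15.309841| = 0.016721
theta = arctan(|-0.256/15.309841|) = 0.9580 degrees (acute angle)

0.9580 degrees


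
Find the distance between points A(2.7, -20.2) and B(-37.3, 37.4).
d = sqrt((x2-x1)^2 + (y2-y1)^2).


dx = -37.3 - 2.7 = -40.0
dy = 37.4 + 20.2 = 57.6
d = sqrt(1600.0 + 3317.76) = sqrt(4917.76) = 70.1267

70.1267


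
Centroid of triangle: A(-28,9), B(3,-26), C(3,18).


Gx = (-28+3+3)/3 = -22/3 = -7.3333
Gy = (9- 26+18)/3 = 1/3 = 0.3333

G = (-7.3333, 0.3333)


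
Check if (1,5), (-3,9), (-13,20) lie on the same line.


1*(9-20) - 3*(20-5) - 13*(5-9)
= -11 - 45 + 52 = -4

No, not collinear (determinant = -4)


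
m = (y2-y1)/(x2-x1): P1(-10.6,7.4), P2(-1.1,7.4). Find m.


dy = 7.4 - 7.4 = 0.0
dx = -1.1 + 10.6 = 9.5
m = 0.0/9.5 = 0

m = 0


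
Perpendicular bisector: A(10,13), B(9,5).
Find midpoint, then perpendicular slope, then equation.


Midpoint = (9.5, 9)
Slope of AB = dy/dx = -8/(-1) = 8.0000
Perp slope = -dx/dy = -1/8 = -0.1250
b = My - (perp slope)*Mx = 9 + (-1*9.5)/(-8) = 9 + 1.1875 = 10.1875

y = -0.1250x + 10.1875


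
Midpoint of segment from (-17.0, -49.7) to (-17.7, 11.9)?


Mx = (-17.0 - 17.7)/2 = -34.7/2 = -17.3500
My = (-49.7 + 11.9)/2 = -37.8/2 = -18.9000

(-17.3500, -18.9000)


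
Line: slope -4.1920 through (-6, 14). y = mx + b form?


y - 14 = -4.1920(x + 6)
y = -4.1920x + 14 + 4.1920*(-6)
y = -4.1920x - 11.1520

y = -4.1920x - 11.1520


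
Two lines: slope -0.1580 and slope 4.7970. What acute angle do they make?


m1-m2 = -4.955
1+m1*m2 = 0.242074
tan(theta) = |-4.955/0.242074| = 20.468948
theta = arctan(|-4.955/0.242074|) = 87.2031 degrees (acute angle)

87.2031 degrees


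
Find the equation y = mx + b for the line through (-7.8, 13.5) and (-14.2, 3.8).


m = (-9.7)/(-6.4) = 1.5156
b = y1 - m*x1 = 13.5 - (-9.7*(-7.8))/(-6.4) = 13.5 + 11.8219 = 25.3219

y = 1.5156x + 25.3219


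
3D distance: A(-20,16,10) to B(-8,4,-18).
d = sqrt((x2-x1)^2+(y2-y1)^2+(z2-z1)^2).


dx=12, dy=-12, dz=-28
d = sqrt(144+144+784) = sqrt(1072) = 32.7414

32.7414


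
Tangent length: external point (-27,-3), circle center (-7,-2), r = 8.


d = sqrt((-27+ 7)^2 + (-3+ 2)^2) = sqrt(400+1) = 20.0250
L = sqrt(401.0000 - 64) = sqrt(337.0000) = 18.3576

18.3576


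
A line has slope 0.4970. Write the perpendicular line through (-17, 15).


Perpendicular slope = -1/m1 = -1/0.4970 = -2.0121
b2 = y0 - m2*x0 = 15 - 17/0.4970 = 15 - 34.2052 = -19.2052

y = -2.0121x - 19.2052


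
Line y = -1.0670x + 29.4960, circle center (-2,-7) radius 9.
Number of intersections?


Substitute y = -1.0670x + 29.4960: (x+ 2)^2 + (-1.0670x+29.4960+ 7)^2 = 81
Expand to Ax^2 + Bx + C = 0, where b-k = 36.496
A = 1+m^2 = 2.138489
B = 2(m(b-k) - h) = 2(-1.0670*36.496 + 2) = -73.882464
C = h^2 + (b-k)^2 - r^2 = 4 + 1331.958016 - 81 = 1254.958016
disc = B^2-4AC = 5458.6185 - 10734.8557 = -5276.2372
disc < 0

0 intersection points


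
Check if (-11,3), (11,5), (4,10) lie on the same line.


-11*(5-10) + 11*(10-3) + 4*(3-5)
= 55 + 77 - 8 = 124

No, not collinear (determinant = 124)


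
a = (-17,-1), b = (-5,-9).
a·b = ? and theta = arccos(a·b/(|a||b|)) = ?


a·b = -17*(-5) - 1*(-9) = 85 + 9 = 94
|a| = sqrt(289+1) = 17.0294
|b| = sqrt(25+81) = 10.2956
cos(theta) = 94/(sqrt(290)*sqrt(106)) = 94/sqrt(30740) = 0.536137
theta = arccos(94/sqrt(30740)) = 57.5789 degrees

a·b = 94, theta = 57.5789 deg


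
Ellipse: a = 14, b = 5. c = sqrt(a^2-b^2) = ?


c^2 = 14^2 - 5^2 = 196 - 25 = 171
c = sqrt(171) = 13.0767

c = 13.0767


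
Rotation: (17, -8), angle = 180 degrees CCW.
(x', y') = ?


cos(180) = -1, sin(180) = 0
x' = 17*(-1) + 8*0 = -17
y' = 17*0 - 8*(-1) = 8

(-17, 8)


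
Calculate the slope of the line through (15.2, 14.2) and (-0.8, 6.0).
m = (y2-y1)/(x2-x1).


dy = 6.0 - 14.2 = -8.2
dx = -0.8 - 15.2 = -16.0
m = -8.2/(-16.0) = 0.5125

m = 0.5125


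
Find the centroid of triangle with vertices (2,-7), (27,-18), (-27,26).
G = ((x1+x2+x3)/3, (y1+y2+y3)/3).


Gx = (2+27- 27)/3 = 2/3 = 0.6667
Gy = (-7- 18+26)/3 = 1/3 = 0.3333

G = (0.6667, 0.3333)


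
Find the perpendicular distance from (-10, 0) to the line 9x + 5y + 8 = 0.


|9*(-10) + 5*0 + 8| = |-82| = 82
sqrt(81 + 25) = sqrt(106) = 10.2956
d = 82/sqrt(106) = 7.9645

7.9645


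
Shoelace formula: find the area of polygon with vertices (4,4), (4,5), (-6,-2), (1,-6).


sum(xi*y_{i+1}) = 4*5 + 4*(-2) - 6*(-6) + 1*4 = 52
sum(yi*x_{i+1}) = 4*4 + 5*(-6) - 2*1 - 6*4 = -40
Area = |52 + 40|/2 = 92/2 = 46.0000

46.0000 sq units


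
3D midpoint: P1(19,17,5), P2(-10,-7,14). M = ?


Mx = (19- 10)/2 = 4.5000
My = (17- 7)/2 = 5.0000
Mz = (5+14)/2 = 9.5000

M = (4.5000, 5.0000, 9.5000)


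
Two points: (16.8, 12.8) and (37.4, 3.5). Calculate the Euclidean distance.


dx = 37.4 - 16.8 = 20.6
dy = 3.5 - 12.8 = -9.3
d = sqrt(424.36 + 86.49) = sqrt(510.85) = 22.6020

22.6020


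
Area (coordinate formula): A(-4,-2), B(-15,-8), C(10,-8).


-4*(-8+ 8) = 0
-15*(-8+ 2) = 90
10*(-2+ 8) = 60
sum = 150
Area = |150|/2 = 75.0000

75.0000 sq units


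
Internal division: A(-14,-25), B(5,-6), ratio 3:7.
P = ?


Px = (3*5 + 7*(-14))/10 = -83/10 = -8.3000
Py = (3*(-6) + 7*(-25))/10 = -193/10 = -19.3000

P = (-8.3000, -19.3000)


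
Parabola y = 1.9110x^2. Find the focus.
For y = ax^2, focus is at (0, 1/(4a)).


a = 1.9110
4a = 7.6440
focus = (0, 1/7.6440) = (0, 0.1308)

Focus = (0, 0.1308)


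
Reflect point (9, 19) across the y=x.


Reflection rule for y=x: (y, x)
(9, 19) -> (19, 9)

(19, 9)


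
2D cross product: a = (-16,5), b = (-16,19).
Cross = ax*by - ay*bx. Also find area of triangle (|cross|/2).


cross = -16*19 - 5*(-16) = -304 + 80 = -224
Triangle area = |-224|/2 = 224/2 = 112.0000

cross = -224, triangle area = 112.0000


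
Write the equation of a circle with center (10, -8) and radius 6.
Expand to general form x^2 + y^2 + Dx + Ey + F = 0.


(x-10)^2 + (y+ 8)^2 = 6^2
D = -2h = -20, E = -2k = 16
F = h^2+k^2-r^2 = 100+64-36 = 128

x^2 + y^2 - 20x + 16y + 128 = 0


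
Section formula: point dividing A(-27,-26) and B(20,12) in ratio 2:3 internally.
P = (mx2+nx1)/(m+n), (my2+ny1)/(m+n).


Px = (2*20 + 3*(-27))/5 = -41/5 = -8.2000
Py = (2*12 + 3*(-26))/5 = -54/5 = -10.8000

P = (-8.2000, -10.8000)


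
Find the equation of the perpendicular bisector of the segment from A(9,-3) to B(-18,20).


Midpoint = (-4.5, 8.5)
Slope of AB = dy/dx = 23/(-27) = -0.8519
Perp slope = -dx/dy = 27/23 = 1.1739
b = My - (perp slope)*Mx = 8.5 + (-27*(-4.5))/23 = 8.5 + 5.2826 = 13.7826

y = 1.1739x + 13.7826


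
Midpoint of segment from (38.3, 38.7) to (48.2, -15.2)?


Mx = (38.3 + 48.2)/2 = 86.5/2 = 43.2500
My = (38.7 - 15.2)/2 = 23.5/2 = 11.7500

(43.2500, 11.7500)


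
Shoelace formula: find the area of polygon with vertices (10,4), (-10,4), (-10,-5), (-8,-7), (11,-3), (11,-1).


sum(xi*y_{i+1}) = 10*4 - 10*(-5) - 10*(-7) - 8*(-3) + 11*(-1) + 11*4 = 217
sum(yi*x_{i+1}) = 4*(-10) + 4*(-10) - 5*(-8) - 7*11 - 3*11 - 1*10 = -160
Area = |217 + 160|/2 = 377/2 = 188.5000

188.5000 sq units


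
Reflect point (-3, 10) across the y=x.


Reflection rule for y=x: (y, x)
(-3, 10) -> (10, -3)

(10, -3)


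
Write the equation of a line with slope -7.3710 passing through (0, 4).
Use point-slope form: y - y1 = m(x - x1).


y - 4 = -7.3710(x - 0)
y = -7.3710x + 4 + 7.3710*0
y = -7.3710x + 4.0000

y = -7.3710x + 4.0000


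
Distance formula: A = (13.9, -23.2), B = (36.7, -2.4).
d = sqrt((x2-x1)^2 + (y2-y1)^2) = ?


dx = 36.7 - 13.9 = 22.8
dy = -2.4 + 23.2 = 20.8
d = sqrt(519.84 + 432.64) = sqrt(952.48) = 30.8623

30.8623


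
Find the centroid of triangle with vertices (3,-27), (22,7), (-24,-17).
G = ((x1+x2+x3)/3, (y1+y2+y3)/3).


Gx = (3+22- 24)/3 = 1/3 = 0.3333
Gy = (-27+7- 17)/3 = -37/3 = -12.3333

G = (0.3333, -12.3333)


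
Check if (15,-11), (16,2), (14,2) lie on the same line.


15*(2-2) + 16*(2+ 11) + 14*(-11-2)
= 0 + 208 - 182 = 26

No, not collinear (determinant = 26)


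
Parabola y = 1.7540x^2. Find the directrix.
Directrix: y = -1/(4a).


a = 1.7540
1/(4a) = 0.1425
directrix: y = -0.1425 = -0.1425

y = -0.1425


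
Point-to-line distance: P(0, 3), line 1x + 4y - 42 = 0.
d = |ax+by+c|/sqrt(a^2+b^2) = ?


|1*0 + 4*3 - 42| = |-30| = 30
sqrt(1 + 16) = sqrt(17) = 4.1231
d = 30/sqrt(17) = 7.2761

7.2761


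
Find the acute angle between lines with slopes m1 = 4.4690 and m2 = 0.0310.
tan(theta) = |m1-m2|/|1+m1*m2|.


m1-m2 = 4.438
1+m1*m2 = 1.138539
tan(theta) = |4.438/1.138539| = 3.897978
theta = arctan(|4.438/1.138539|) = 75.6115 degrees (acute angle)

75.6115 degrees


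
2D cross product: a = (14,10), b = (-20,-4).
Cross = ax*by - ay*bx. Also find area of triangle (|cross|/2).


cross = 14*(-4) - 10*(-20) = -56 + 200 = 144
Triangle area = |144|/2 = 144/2 = 72.0000

cross = 144, triangle area = 72.0000


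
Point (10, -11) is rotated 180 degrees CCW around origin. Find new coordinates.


cos(180) = -1, sin(180) = 0
x' = 10*(-1) + 11*0 = -10
y' = 10*0 - 11*(-1) = 11

(-10, 11)


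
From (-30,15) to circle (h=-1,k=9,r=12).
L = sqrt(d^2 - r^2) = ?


d = sqrt((-30+ 1)^2 + (15-9)^2) = sqrt(841+36) = 29.6142
L = sqrt(877.0000 - 144) = sqrt(733.0000) = 27.0740

27.0740


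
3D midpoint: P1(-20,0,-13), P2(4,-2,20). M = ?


Mx = (-20+4)/2 = -8.0000
My = (0- 2)/2 = -1.0000
Mz = (-13+20)/2 = 3.5000

M = (-8.0000, -1.0000, 3.5000)


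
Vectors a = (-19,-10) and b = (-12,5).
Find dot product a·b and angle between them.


a·b = -19*(-12) - 10*5 = 228 - 50 = 178
|a| = sqrt(361+100) = 21.4709
|b| = sqrt(144+25) = 13.0000
cos(theta) = 178/(sqrt(461)*sqrt(169)) = 178/sqrt(77909) = 0.637714
theta = arccos(178/sqrt(77909)) = 50.3784 degrees

a·b = 178, theta = 50.3784 deg


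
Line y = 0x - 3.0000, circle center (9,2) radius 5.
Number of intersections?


Substitute y = 0x - 3.0000: (x-9)^2 + (0x- 3.0000-2)^2 = 25
Expand to Ax^2 + Bx + C = 0, where b-k = -5
A = 1+m^2 = 1
B = 2(m(b-k) - h) = 2(0*(-5) - 9) = -18
C = h^2 + (b-k)^2 - r^2 = 81 + 25 - 25 = 81
disc = B^2-4AC = 324.0000 - 324.0000 = 0
disc = 0

1 intersection point (tangent)


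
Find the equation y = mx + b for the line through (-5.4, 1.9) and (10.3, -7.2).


m = (-9.1)/(15.7) = -0.5796
b = y1 - m*x1 = 1.9 - (-9.1*(-5.4))/(15.7) = 1.9 - 3.1299 = -1.2299

y = -0.5796x - 1.2299


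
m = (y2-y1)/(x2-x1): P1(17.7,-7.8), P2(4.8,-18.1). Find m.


dy = -18.1 + 7.8 = -10.3
dx = 4.8 - 17.7 = -12.9
m = -10.3/(-12.9) = 0.7984

m = 0.7984


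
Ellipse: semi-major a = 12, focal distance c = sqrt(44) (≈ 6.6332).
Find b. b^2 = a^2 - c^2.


b^2 = 12^2 - (sqrt(44))^2 = 144 - 44 = 100
b = sqrt(100) = 10

b = 10


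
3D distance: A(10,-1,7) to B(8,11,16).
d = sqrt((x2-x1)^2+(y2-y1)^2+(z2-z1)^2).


dx=-2, dy=12, dz=9
d = sqrt(4+144+81) = sqrt(229) = 15.1327

15.1327


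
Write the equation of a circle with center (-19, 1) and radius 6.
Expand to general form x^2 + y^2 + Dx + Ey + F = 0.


(x+ 19)^2 + (y-1)^2 = 6^2
D = -2h = 38, E = -2k = -2
F = h^2+k^2-r^2 = 361+1-36 = 326

x^2 + y^2 + 38x - 2y + 326 = 0


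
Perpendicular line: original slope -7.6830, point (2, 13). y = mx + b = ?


Perpendicular slope = -1/m1 = -1/(-7.6830) = 0.1302
b2 = y0 - m2*x0 = 13 + 2/(-7.6830) = 13 - 0.2603 = 12.7397

y = 0.1302x + 12.7397


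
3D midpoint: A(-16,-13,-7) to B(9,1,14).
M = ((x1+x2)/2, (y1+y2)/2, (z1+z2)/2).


Mx = (-16+9)/2 = -3.5000
My = (-13+1)/2 = -6.0000
Mz = (-7+14)/2 = 3.5000

M = (-3.5000, -6.0000, 3.5000)


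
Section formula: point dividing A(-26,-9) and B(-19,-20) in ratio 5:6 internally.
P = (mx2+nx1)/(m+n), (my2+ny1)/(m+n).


Px = (5*(-19) + 6*(-26))/11 = -251/11 = -22.8182
Py = (5*(-20) + 6*(-9))/11 = -154/11 = -14.0000

P = (-22.8182, -14.0000)


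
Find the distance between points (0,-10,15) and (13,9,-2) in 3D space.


dx=13, dy=19, dz=-17
d = sqrt(169+361+289) = sqrt(819) = 28.6182

28.6182


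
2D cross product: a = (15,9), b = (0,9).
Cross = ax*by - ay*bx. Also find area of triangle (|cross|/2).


cross = 15*9 - 9*0 = 135 - 0 = 135
Triangle area = |135|/2 = 135/2 = 67.5000

cross = 135, triangle area = 67.5000


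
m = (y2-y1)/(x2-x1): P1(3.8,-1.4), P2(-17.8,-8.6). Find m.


dy = -8.6 + 1.4 = -7.2
dx = -17.8 - 3.8 = -21.6
m = -7.2/(-21.6) = 0.3333

m = 0.3333


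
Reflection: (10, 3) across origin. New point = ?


Reflection rule for origin: (-x, -y)
(10, 3) -> (-10, -3)

(-10, -3)


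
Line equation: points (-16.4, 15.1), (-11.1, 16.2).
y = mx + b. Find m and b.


m = (1.1)/(5.3) = 0.2075
b = y1 - m*x1 = 15.1 - (1.1*(-16.4))/(5.3) = 15.1 + 3.4038 = 18.5038

y = 0.2075x + 18.5038


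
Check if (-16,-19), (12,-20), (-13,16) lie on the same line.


-16*(-20-16) + 12*(16+ 19) - 13*(-19+ 20)
= 576 + 420 - 13 = 983

No, not collinear (determinant = 983)


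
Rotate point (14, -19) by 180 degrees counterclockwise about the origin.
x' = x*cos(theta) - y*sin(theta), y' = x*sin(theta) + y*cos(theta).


cos(180) = -1, sin(180) = 0
x' = 14*(-1) + 19*0 = -14
y' = 14*0 - 19*(-1) = 19

(-14, 19)


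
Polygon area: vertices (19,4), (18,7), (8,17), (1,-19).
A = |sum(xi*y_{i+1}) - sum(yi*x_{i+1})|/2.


sum(xi*y_{i+1}) = 19*7 + 18*17 + 8*(-19) + 1*4 = 291
sum(yi*x_{i+1}) = 4*18 + 7*8 + 17*1 - 19*19 = -216
Area = |291 + 216|/2 = 507/2 = 253.5000

253.5000 sq units


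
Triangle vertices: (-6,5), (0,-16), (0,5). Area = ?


-6*(-16-5) = 126
0*(5-5) = 0
0*(5+ 16) = 0
sum = 126
Area = |126|/2 = 63.0000

63.0000 sq units


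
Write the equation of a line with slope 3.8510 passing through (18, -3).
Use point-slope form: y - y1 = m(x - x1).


y + 3 = 3.8510(x - 18)
y = 3.8510x - 3 - 3.8510*18
y = 3.8510x - 72.3180

y = 3.8510x - 72.3180


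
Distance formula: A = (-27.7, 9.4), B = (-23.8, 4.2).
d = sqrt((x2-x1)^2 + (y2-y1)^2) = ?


dx = -23.8 + 27.7 = 3.9
dy = 4.2 - 9.4 = -5.2
d = sqrt(15.21 + 27.04) = sqrt(42.25) = 6.5000

6.5000


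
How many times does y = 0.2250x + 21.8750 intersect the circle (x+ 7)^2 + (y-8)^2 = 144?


Substitute y = 0.2250x + 21.8750: (x+ 7)^2 + (0.2250x+21.8750-8)^2 = 144
Expand to Ax^2 + Bx + C = 0, where b-k = 13.875
A = 1+m^2 = 1.050625
B = 2(m(b-k) - h) = 2(0.2250*13.875 + 7) = 20.24375
C = h^2 + (b-k)^2 - r^2 = 49 + 192.515625 - 144 = 97.515625
disc = B^2-4AC = 409.8094 - 409.8094 = 0
disc = 0

1 intersection point (tangent)


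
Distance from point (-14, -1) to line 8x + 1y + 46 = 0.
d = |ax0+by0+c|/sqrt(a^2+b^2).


|8*(-14) + 1*(-1) + 46| = |-67| = 67
sqrt(64 + 1) = sqrt(65) = 8.0623
d = 67/sqrt(65) = 8.3103

8.3103


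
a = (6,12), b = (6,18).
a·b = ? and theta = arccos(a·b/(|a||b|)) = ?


a·b = 6*6 + 12*18 = 36 + 216 = 252
|a| = sqrt(36+144) = 13.4164
|b| = sqrt(36+324) = 18.9737
cos(theta) = 252/(sqrt(180)*sqrt(360)) = 252/sqrt(64800) = 0.989949
theta = arccos(252/sqrt(64800)) = 8.1301 degrees

a·b = 252, theta = 8.1301 deg


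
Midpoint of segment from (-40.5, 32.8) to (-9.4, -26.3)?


Mx = (-40.5 - 9.4)/2 = -49.9/2 = -24.9500
My = (32.8 - 26.3)/2 = 6.5/2 = 3.2500

(-24.9500, 3.2500)


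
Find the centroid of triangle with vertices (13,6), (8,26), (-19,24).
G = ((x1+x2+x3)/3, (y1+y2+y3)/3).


Gx = (13+8- 19)/3 = 2/3 = 0.6667
Gy = (6+26+24)/3 = 56/3 = 18.6667

G = (0.6667, 18.6667)


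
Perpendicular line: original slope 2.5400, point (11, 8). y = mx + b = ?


Perpendicular slope = -1/m1 = -1/2.5400 = -0.3937
b2 = y0 - m2*x0 = 8 + 11/2.5400 = 8 + 4.3307 = 12.3307

y = -0.3937x + 12.3307


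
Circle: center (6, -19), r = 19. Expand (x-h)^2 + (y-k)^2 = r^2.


(x-6)^2 + (y+ 19)^2 = 19^2
D = -2h = -12, E = -2k = 38
F = h^2+k^2-r^2 = 36+361-361 = 36

x^2 + y^2 - 12x + 38y + 36 = 0


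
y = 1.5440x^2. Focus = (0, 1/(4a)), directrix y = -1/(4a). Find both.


a = 1.5440
1/(4a) = 0.1619
Focus = (0, 0.1619)
Directrix: y = -0.1619

Focus = (0, 0.1619), Directrix: y = -0.1619


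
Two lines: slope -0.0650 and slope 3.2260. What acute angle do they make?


m1-m2 = -3.291
1+m1*m2 = 0.79031
tan(theta) = |-3.291/0.79031| = 4.164189
theta = arctan(|-3.291/0.79031|) = 76.4965 degrees (acute angle)

76.4965 degrees


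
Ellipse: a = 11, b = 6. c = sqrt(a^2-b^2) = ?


c^2 = 11^2 - 6^2 = 121 - 36 = 85
c = sqrt(85) = 9.2195

c = 9.2195


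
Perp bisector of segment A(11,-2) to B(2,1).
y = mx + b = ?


Midpoint = (6.5, -0.5)
Slope of AB = dy/dx = 3/(-9) = -0.3333
Perp slope = -dx/dy = 9/3 = 3.0000
b = My - (perp slope)*Mx = -0.5 + (-9*6.5)/3 = -0.5 - 19.5000 = -20.0000

y = 3.0000x - 20.0000


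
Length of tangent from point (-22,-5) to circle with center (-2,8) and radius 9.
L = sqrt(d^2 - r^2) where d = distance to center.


d = sqrt((-22+ 2)^2 + (-5-8)^2) = sqrt(400+169) = 23.8537
L = sqrt(569.0000 - 81) = sqrt(488.0000) = 22.0907

22.0907


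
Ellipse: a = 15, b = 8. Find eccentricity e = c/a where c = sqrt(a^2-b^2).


c = sqrt(225-64) = sqrt(161) = 12.6886
e = c/a = sqrt(161)/15 = 0.8459

e = 0.8459


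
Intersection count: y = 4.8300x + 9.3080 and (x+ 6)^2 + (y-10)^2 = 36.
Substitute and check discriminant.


Substitute y = 4.8300x + 9.3080: (x+ 6)^2 + (4.8300x+9.3080-10)^2 = 36
Expand to Ax^2 + Bx + C = 0, where b-k = -0.692
A = 1+m^2 = 24.3289
B = 2(m(b-k) - h) = 2(4.8300*(-0.692) + 6) = 5.31528
C = h^2 + (b-k)^2 - r^2 = 36 + 0.478864 - 36 = 0.478864
disc = B^2-4AC = 28.2522 - 46.6009 = -18.3487
disc < 0

0 intersection points


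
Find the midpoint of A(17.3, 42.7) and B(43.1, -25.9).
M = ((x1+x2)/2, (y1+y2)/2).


Mx = (17.3 + 43.1)/2 = 60.4/2 = 30.2000
My = (42.7 - 25.9)/2 = 16.8/2 = 8.4000

(30.2000, 8.4000)


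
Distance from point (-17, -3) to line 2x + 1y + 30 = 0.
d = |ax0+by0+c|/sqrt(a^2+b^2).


|2*(-17) + 1*(-3) + 30| = |-7| = 7
sqrt(4 + 1) = sqrt(5) = 2.2361
d = 7/sqrt(5) = 3.1305

3.1305


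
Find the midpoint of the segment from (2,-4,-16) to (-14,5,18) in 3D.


Mx = (2- 14)/2 = -6.0000
My = (-4+5)/2 = 0.5000
Mz = (-16+18)/2 = 1.0000

M = (-6.0000, 0.5000, 1.0000)


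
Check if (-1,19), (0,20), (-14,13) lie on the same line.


-1*(20-13) + 0*(13-19) - 14*(19-20)
= -7 + 0 + 14 = 7

No, not collinear (determinant = 7)


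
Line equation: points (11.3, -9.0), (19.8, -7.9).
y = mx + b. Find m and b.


m = (1.1)/(8.5) = 0.1294
b = y1 - m*x1 = -9.0 - (1.1*11.3)/(8.5) = -9.0 - 1.4624 = -10.4624

y = 0.1294x - 10.4624


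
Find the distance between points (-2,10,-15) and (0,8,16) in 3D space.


dx=2, dy=-2, dz=31
d = sqrt(4+4+961) = sqrt(969) = 31.1288

31.1288


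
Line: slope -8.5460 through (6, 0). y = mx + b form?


y - 0 = -8.5460(x - 6)
y = -8.5460x + 0 + 8.5460*6
y = -8.5460x + 51.2760

y = -8.5460x + 51.2760


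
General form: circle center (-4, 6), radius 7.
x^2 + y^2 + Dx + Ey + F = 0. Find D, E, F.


(x+ 4)^2 + (y-6)^2 = 7^2
D = -2h = 8, E = -2k = -12
F = h^2+k^2-r^2 = 16+36-49 = 3

D = 8, E = -12, F = 3


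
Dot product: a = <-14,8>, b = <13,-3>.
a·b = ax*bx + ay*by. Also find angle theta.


a·b = -14*13 + 8*(-3) = -182 - 24 = -206
|a| = sqrt(196+64) = 16.1245
|b| = sqrt(169+9) = 13.3417
cos(theta) = -206/(sqrt(260)*sqrt(178)) = -206/sqrt(46280) = -0.957570
theta = arccos(-206/sqrt(46280)) = 163.2497 degrees

a·b = -206, theta = 163.2497 deg


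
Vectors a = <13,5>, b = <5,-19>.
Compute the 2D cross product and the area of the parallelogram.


cross = 13*(-19) - 5*5 = -247 - 25 = -272
Parallelogram area = |-272| = 272

cross = -272, parallelogram area = 272


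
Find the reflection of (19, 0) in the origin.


Reflection rule for origin: (-x, -y)
(19, 0) -> (-19, 0)

(-19, 0)


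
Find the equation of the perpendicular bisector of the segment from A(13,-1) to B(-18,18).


Midpoint = (-2.5, 8.5)
Slope of AB = dy/dx = 19/(-31) = -0.6129
Perp slope = -dx/dy = 31/19 = 1.6316
b = My - (perp slope)*Mx = 8.5 + (-31*(-2.5))/19 = 8.5 + 4.0789 = 12.5789

y = 1.6316x + 12.5789


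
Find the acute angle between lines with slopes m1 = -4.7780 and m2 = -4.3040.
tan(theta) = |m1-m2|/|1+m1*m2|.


m1-m2 = -0.474
1+m1*m2 = 21.564512
tan(theta) = |-0.474/21.564512| = 0.021981
theta = arctan(|-0.474/21.564512|) = 1.2592 degrees (acute angle)

1.2592 degrees


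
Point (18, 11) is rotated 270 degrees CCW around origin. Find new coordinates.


cos(270) = 0, sin(270) = -1
x' = 18*0 - 11*(-1) = 11
y' = 18*(-1) + 11*0 = -18

(11, -18)


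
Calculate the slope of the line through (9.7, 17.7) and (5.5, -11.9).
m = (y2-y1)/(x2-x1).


dy = -11.9 - 17.7 = -29.6
dx = 5.5 - 9.7 = -4.2
m = -29.6/(-4.2) = 7.0476

m = 7.0476


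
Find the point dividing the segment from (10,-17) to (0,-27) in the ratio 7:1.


Px = (7*0 + 1*10)/8 = 10/8 = 1.2500
Py = (7*(-27) + 1*(-17))/8 = -206/8 = -25.7500

P = (1.2500, -25.7500)


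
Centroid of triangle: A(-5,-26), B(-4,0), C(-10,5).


Gx = (-5- 4- 10)/3 = -19/3 = -6.3333
Gy = (-26+0+5)/3 = -21/3 = -7.0000

G = (-6.3333, -7.0000)


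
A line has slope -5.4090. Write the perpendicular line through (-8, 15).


Perpendicular slope = -1/m1 = -1/(-5.4090) = 0.1849
b2 = y0 - m2*x0 = 15 - 8/(-5.4090) = 15 + 1.4790 = 16.4790

y = 0.1849x + 16.4790


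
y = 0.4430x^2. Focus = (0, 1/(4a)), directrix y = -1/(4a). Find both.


a = 0.4430
1/(4a) = 0.5643
Focus = (0, 0.5643)
Directrix: y = -0.5643

Focus = (0, 0.5643), Directrix: y = -0.5643


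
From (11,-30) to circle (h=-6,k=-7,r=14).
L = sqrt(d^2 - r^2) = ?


d = sqrt((11+ 6)^2 + (-30+ 7)^2) = sqrt(289+529) = 28.6007
L = sqrt(818.0000 - 196) = sqrt(622.0000) = 24.9399

24.9399


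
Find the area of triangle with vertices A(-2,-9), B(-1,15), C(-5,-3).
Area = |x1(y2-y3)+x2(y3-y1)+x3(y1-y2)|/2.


-2*(15+ 3) = -36
-1*(-3+ 9) = -6
-5*(-9-15) = 120
sum = 78
Area = |78|/2 = 39.0000

39.0000 sq units


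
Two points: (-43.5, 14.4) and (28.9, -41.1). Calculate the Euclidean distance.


dx = 28.9 + 43.5 = 72.4
dy = -41.1 - 14.4 = -55.5
d = sqrt(5241.76 + 3080.25) = sqrt(8322.01) = 91.2251

91.2251


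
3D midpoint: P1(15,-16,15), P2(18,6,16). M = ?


Mx = (15+18)/2 = 16.5000
My = (-16+6)/2 = -5.0000
Mz = (15+16)/2 = 15.5000

M = (16.5000, -5.0000, 15.5000)


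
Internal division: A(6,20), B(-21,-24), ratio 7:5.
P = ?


Px = (7*(-21) + 5*6)/12 = -117/12 = -9.7500
Py = (7*(-24) + 5*20)/12 = -68/12 = -5.6667

P = (-9.7500, -5.6667)


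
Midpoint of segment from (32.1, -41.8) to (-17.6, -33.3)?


Mx = (32.1 - 17.6)/2 = 14.5/2 = 7.2500
My = (-41.8 - 33.3)/2 = -75.1/2 = -37.5500

(7.2500, -37.5500)


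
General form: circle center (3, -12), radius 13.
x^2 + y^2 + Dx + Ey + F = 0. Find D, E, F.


(x-3)^2 + (y+ 12)^2 = 13^2
D = -2h = -6, E = -2k = 24
F = h^2+k^2-r^2 = 9+144-169 = -16

D = -6, E = 24, F = -16


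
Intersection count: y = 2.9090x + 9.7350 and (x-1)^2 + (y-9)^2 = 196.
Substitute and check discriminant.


Substitute y = 2.9090x + 9.7350: (x-1)^2 + (2.9090x+9.7350-9)^2 = 196
Expand to Ax^2 + Bx + C = 0, where b-k = 0.735
A = 1+m^2 = 9.462281
B = 2(m(b-k) - h) = 2(2.9090*0.735 - 1) = 2.27623
C = h^2 + (b-k)^2 - r^2 = 1 + 0.540225 - 196 = -194.459775
disc = B^2-4AC = 5.1812 + 7360.1321 = 7365.3133
disc > 0

2 intersection points


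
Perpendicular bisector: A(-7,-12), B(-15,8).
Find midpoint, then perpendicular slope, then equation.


Midpoint = (-11, -2)
Slope of AB = dy/dx = 20/(-8) = -2.5000
Perp slope = -dx/dy = 8/20 = 0.4000
b = My - (perp slope)*Mx = -2 + (-8*(-11))/20 = -2 + 4.4000 = 2.4000

y = 0.4000x + 2.4000


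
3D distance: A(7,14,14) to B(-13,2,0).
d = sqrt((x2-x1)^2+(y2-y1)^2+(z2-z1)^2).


dx=-20, dy=-12, dz=-14
d = sqrt(400+144+196) = sqrt(740) = 27.2029

27.2029


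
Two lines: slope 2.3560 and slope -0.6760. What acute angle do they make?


m1-m2 = 3.032
1+m1*m2 = -0.592656
tan(theta) = |3.032/(-0.592656)| = 5.115953
theta = arctan(|3.032/(-0.592656)|) = 78.9400 degrees (acute angle)

78.9400 degrees


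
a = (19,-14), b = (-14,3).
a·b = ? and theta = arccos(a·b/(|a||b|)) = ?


a·b = 19*(-14) - 14*3 = -266 - 42 = -308
|a| = sqrt(361+196) = 23.6008
|b| = sqrt(196+9) = 14.3178
cos(theta) = -308/(sqrt(557)*sqrt(205)) = -308/sqrt(114185) = -0.911478
theta = arccos(-308/sqrt(114185)) = 155.7104 degrees

a·b = -308, theta = 155.7104 deg


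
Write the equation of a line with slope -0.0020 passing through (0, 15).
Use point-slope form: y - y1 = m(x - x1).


y - 15 = -0.0020(x - 0)
y = -0.0020x + 15 + 0.0020*0
y = -0.0020x + 15.0000

y = -0.0020x + 15.0000


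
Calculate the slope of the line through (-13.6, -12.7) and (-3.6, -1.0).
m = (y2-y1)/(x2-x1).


dy = -1.0 + 12.7 = 11.7
dx = -3.6 + 13.6 = 10.0
m = 11.7/10.0 = 1.1700

m = 1.1700


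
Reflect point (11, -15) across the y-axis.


Reflection rule for y-axis: (-x, y)
(11, -15) -> (-11, -15)

(-11, -15)


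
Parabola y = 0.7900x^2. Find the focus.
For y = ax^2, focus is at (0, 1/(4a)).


a = 0.7900
4a = 3.1600
focus = (0, 1/3.1600) = (0, 0.3165)

Focus = (0, 0.3165)


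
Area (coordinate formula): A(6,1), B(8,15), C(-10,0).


6*(15-0) = 90
8*(0-1) = -8
-10*(1-15) = 140
sum = 222
Area = |222|/2 = 111.0000

111.0000 sq units


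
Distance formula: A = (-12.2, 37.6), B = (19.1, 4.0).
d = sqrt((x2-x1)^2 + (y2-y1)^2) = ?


dx = 19.1 + 12.2 = 31.3
dy = 4.0 - 37.6 = -33.6
d = sqrt(979.69 + 1128.96) = sqrt(2108.65) = 45.9200

45.9200


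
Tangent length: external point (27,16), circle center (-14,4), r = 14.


d = sqrt((27+ 14)^2 + (16-4)^2) = sqrt(1681+144) = 42.7200
L = sqrt(1825.0000 - 196) = sqrt(1629.0000) = 40.3609

40.3609


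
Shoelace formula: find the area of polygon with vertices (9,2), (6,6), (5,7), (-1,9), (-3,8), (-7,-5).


sum(xi*y_{i+1}) = 9*6 + 6*7 + 5*9 - 1*8 - 3*(-5) - 7*2 = 134
sum(yi*x_{i+1}) = 2*6 + 6*5 + 7*(-1) + 9*(-3) + 8*(-7) - 5*9 = -93
Area = |134 + 93|/2 = 227/2 = 113.5000

113.5000 sq units


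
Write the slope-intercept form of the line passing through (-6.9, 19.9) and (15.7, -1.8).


m = (-21.7)/(22.6) = -0.9602
b = y1 - m*x1 = 19.9 - (-21.7*(-6.9))/(22.6) = 19.9 - 6.6252 = 13.2748

y = -0.9602x + 13.2748


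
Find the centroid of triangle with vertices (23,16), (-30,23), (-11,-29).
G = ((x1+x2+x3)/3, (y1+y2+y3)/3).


Gx = (23- 30- 11)/3 = -18/3 = -6.0000
Gy = (16+23- 29)/3 = 10/3 = 3.3333

G = (-6.0000, 3.3333)


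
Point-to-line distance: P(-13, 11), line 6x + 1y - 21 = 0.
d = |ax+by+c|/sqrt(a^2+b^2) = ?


|6*(-13) + 1*11 - 21| = |-88| = 88
sqrt(36 + 1) = sqrt(37) = 6.0828
d = 88/sqrt(37) = 14.4671

14.4671


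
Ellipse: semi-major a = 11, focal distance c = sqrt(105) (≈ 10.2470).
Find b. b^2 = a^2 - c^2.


b^2 = 11^2 - (sqrt(105))^2 = 121 - 105 = 16
b = sqrt(16) = 4

b = 4


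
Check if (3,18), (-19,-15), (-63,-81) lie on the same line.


3*(-15+ 81) - 19*(-81-18) - 63*(18+ 15)
= 198 + 1881 - 2079 = 0

Yes, collinear (determinant = 0)


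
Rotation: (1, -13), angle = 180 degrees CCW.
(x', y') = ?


cos(180) = -1, sin(180) = 0
x' = 1*(-1) + 13*0 = -1
y' = 1*0 - 13*(-1) = 13

(-1, 13)


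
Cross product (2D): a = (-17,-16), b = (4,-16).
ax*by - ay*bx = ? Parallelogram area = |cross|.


cross = -17*(-16) + 16*4 = 272 + 64 = 336
Parallelogram area = |336| = 336

cross = 336, parallelogram area = 336


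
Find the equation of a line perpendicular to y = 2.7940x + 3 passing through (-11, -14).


Perpendicular slope = -1/m1 = -1/2.7940 = -0.3579
b2 = y0 - m2*x0 = -14 - 11/2.7940 = -14 - 3.9370 = -17.9370

y = -0.3579x - 17.9370


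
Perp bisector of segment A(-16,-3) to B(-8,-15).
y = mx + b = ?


Midpoint = (-12, -9)
Slope of AB = dy/dx = -12/8 = -1.5000
Perp slope = -dx/dy = 8/12 = 0.6667
b = My - (perp slope)*Mx = -9 + (8*(-12))/(-12) = -9 + 8.0000 = -1.0000

y = 0.6667x - 1.0000


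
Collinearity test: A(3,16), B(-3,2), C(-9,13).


3*(2-13) - 3*(13-16) - 9*(16-2)
= -33 + 9 - 126 = -150

No, not collinear (determinant = -150)


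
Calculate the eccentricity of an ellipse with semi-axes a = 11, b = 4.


c = sqrt(121-16) = sqrt(105) = 10.2470
e = c/a = sqrt(105)/11 = 0.9315

e = 0.9315


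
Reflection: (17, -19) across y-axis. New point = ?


Reflection rule for y-axis: (-x, y)
(17, -19) -> (-17, -19)

(-17, -19)


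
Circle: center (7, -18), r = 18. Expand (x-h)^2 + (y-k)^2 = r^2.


(x-7)^2 + (y+ 18)^2 = 18^2
D = -2h = -14, E = -2k = 36
F = h^2+k^2-r^2 = 49+324-324 = 49

x^2 + y^2 - 14x + 36y + 49 = 0


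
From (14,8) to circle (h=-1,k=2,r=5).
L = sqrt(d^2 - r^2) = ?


d = sqrt((14+ 1)^2 + (8-2)^2) = sqrt(225+36) = 16.1555
L = sqrt(261.0000 - 25) = sqrt(236.0000) = 15.3623

15.3623


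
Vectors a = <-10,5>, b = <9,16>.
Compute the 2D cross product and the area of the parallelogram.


cross = -10*16 - 5*9 = -160 - 45 = -205
Parallelogram area = |-205| = 205

cross = -205, parallelogram area = 205


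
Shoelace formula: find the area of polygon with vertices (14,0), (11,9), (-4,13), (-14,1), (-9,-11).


sum(xi*y_{i+1}) = 14*9 + 11*13 - 4*1 - 14*(-11) - 9*0 = 419
sum(yi*x_{i+1}) = 0*11 + 9*(-4) + 13*(-14) + 1*(-9) - 11*14 = -381
Area = |419 + 381|/2 = 800/2 = 400.0000

400.0000 sq units


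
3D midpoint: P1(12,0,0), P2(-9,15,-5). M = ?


Mx = (12- 9)/2 = 1.5000
My = (0+15)/2 = 7.5000
Mz = (0- 5)/2 = -2.5000

M = (1.5000, 7.5000, -2.5000)


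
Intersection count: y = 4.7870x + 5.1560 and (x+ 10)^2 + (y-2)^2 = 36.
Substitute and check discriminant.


Substitute y = 4.7870x + 5.1560: (x+ 10)^2 + (4.7870x+5.1560-2)^2 = 36
Expand to Ax^2 + Bx + C = 0, where b-k = 3.156
A = 1+m^2 = 23.915369
B = 2(m(b-k) - h) = 2(4.7870*3.156 + 10) = 50.215544
C = h^2 + (b-k)^2 - r^2 = 100 + 9.960336 - 36 = 73.960336
disc = B^2-4AC = 2521.6009 - 7075.1549 = -4553.5540
disc < 0

0 intersection points


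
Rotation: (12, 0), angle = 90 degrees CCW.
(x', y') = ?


cos(90) = 0, sin(90) = 1
x' = 12*0 - 0*1 = 0
y' = 12*1 + 0*0 = 12

(0, 12)


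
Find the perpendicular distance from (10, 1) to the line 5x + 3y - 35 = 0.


|5*10 + 3*1 - 35| = |18| = 18
sqrt(25 + 9) = sqrt(34) = 5.8310
d = 18/sqrt(34) = 3.0870

3.0870


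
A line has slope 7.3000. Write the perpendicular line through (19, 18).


Perpendicular slope = -1/m1 = -1/7.3000 = -0.1370
b2 = y0 - m2*x0 = 18 + 19/7.3000 = 18 + 2.6027 = 20.6027

y = -0.1370x + 20.6027


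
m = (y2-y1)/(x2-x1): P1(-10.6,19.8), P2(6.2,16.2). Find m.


dy = 16.2 - 19.8 = -3.6
dx = 6.2 + 10.6 = 16.8
m = -3.6/16.8 = -0.2143

m = -0.2143


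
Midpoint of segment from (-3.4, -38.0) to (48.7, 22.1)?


Mx = (-3.4 + 48.7)/2 = 45.3/2 = 22.6500
My = (-38.0 + 22.1)/2 = -15.9/2 = -7.9500

(22.6500, -7.9500)


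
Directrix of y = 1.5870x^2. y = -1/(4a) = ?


a = 1.5870
1/(4a) = 0.1575
directrix: y = -0.1575 = -0.1575

y = -0.1575


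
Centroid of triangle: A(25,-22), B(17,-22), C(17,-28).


Gx = (25+17+17)/3 = 59/3 = 19.6667
Gy = (-22- 22- 28)/3 = -72/3 = -24.0000

G = (19.6667, -24.0000)


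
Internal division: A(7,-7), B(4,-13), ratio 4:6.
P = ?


Px = (4*4 + 6*7)/10 = 58/10 = 5.8000
Py = (4*(-13) + 6*(-7))/10 = -94/10 = -9.4000

P = (5.8000, -9.4000)


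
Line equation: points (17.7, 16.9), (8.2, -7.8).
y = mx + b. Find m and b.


m = (-24.7)/(-9.5) = 2.6000
b = y1 - m*x1 = 16.9 - (-24.7*17.7)/(-9.5) = 16.9 - 46.0200 = -29.1200

y = 2.6000x - 29.1200


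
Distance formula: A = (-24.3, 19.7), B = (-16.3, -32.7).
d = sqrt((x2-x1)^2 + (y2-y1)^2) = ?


dx = -16.3 + 24.3 = 8.0
dy = -32.7 - 19.7 = -52.4
d = sqrt(64.0 + 2745.76) = sqrt(2809.76) = 53.0072

53.0072


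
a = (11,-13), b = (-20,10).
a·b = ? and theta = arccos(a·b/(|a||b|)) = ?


a·b = 11*(-20) - 13*10 = -220 - 130 = -350
|a| = sqrt(121+169) = 17.0294
|b| = sqrt(400+100) = 22.3607
cos(theta) = -350/(sqrt(290)*sqrt(500)) = -350/sqrt(145000) = -0.919145
theta = arccos(-350/sqrt(145000)) = 156.8014 degrees

a·b = -350, theta = 156.8014 deg


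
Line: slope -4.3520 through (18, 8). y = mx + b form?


y - 8 = -4.3520(x - 18)
y = -4.3520x + 8 + 4.3520*18
y = -4.3520x + 86.3360

y = -4.3520x + 86.3360


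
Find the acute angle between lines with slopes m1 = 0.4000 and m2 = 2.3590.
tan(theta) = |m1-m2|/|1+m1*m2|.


m1-m2 = -1.959
1+m1*m2 = 1.9436
tan(theta) = |-1.959/1.9436| = 1.007923
theta = arctan(|-1.959/1.9436|) = 45.2261 degrees (acute angle)

45.2261 degrees


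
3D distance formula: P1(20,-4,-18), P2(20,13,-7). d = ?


dx=0, dy=17, dz=11
d = sqrt(0+289+121) = sqrt(410) = 20.2485

20.2485


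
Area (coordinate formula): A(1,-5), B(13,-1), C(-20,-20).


1*(-1+ 20) = 19
13*(-20+ 5) = -195
-20*(-5+ 1) = 80
sum = -96
Area = |-96|/2 = 48.0000

48.0000 sq units


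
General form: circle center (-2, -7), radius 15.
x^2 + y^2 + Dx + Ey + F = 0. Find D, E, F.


(x+ 2)^2 + (y+ 7)^2 = 15^2
D = -2h = 4, E = -2k = 14
F = h^2+k^2-r^2 = 4+49-225 = -172

D = 4, E = 14, F = -172


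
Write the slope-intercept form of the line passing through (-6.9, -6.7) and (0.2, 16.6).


m = (23.3)/(7.1) = 3.2817
b = y1 - m*x1 = -6.7 - (23.3*(-6.9))/(7.1) = -6.7 + 22.6437 = 15.9437

y = 3.2817x + 15.9437


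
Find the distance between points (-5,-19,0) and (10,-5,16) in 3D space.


dx=15, dy=14, dz=16
d = sqrt(225+196+256) = sqrt(677) = 26.0192

26.0192


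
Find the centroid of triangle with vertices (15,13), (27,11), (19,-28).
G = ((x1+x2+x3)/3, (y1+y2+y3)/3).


Gx = (15+27+19)/3 = 61/3 = 20.3333
Gy = (13+11- 28)/3 = -4/3 = -1.3333

G = (20.3333, -1.3333)


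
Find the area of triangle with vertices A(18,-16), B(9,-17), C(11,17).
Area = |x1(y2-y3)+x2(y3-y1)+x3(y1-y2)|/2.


18*(-17-17) = -612
9*(17+ 16) = 297
11*(-16+ 17) = 11
sum = -304
Area = |-304|/2 = 152.0000

152.0000 sq units


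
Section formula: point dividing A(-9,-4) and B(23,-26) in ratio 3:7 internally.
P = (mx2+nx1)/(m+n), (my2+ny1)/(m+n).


Px = (3*23 + 7*(-9))/10 = 6/10 = 0.6000
Py = (3*(-26) + 7*(-4))/10 = -106/10 = -10.6000

P = (0.6000, -10.6000)


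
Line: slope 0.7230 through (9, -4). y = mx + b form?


y + 4 = 0.7230(x - 9)
y = 0.7230x - 4 - 0.7230*9
y = 0.7230x - 10.5070

y = 0.7230x - 10.5070


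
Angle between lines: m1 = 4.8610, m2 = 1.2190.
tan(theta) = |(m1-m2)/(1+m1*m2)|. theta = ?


m1-m2 = 3.642
1+m1*m2 = 6.925559
tan(theta) = |3.642/6.925559| = 0.525878
theta = arctan(|3.642/6.925559|) = 27.7389 degrees (acute angle)

27.7389 degrees


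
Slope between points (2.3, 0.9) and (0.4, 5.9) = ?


dy = 5.9 - 0.9 = 5.0
dx = 0.4 - 2.3 = -1.9
m = 5.0/(-1.9) = -2.6316

m = -2.6316


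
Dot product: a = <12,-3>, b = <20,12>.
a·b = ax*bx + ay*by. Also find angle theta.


a·b = 12*20 - 3*12 = 240 - 36 = 204
|a| = sqrt(144+9) = 12.3693
|b| = sqrt(400+144) = 23.3238
cos(theta) = 204/(sqrt(153)*sqrt(544)) = 204/sqrt(83232) = 0.707107
theta = arccos(204/sqrt(83232)) = 45.0000 degrees

a·b = 204, theta = 45.0000 deg


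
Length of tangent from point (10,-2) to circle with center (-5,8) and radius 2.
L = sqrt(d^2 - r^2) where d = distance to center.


d = sqrt((10+ 5)^2 + (-2-8)^2) = sqrt(225+100) = 18.0278
L = sqrt(325.0000 - 4) = sqrt(321.0000) = 17.9165

17.9165


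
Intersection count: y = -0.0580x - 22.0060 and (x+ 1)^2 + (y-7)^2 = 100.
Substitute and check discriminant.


Substitute y = -0.0580x - 22.0060: (x+ 1)^2 + (-0.0580x- 22.0060-7)^2 = 100
Expand to Ax^2 + Bx + C = 0, where b-k = -29.006
A = 1+m^2 = 1.003364
B = 2(m(b-k) - h) = 2(-0.0580*(-29.006) + 1) = 5.364696
C = h^2 + (b-k)^2 - r^2 = 1 + 841.348036 - 100 = 742.348036
disc = B^2-4AC = 28.7800 - 2979.3812 = -2950.6012
disc < 0

0 intersection points


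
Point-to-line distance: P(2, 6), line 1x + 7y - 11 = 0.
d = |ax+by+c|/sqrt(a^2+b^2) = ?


|1*2 + 7*6 - 11| = |33| = 33
sqrt(1 + 49) = sqrt(50) = 7.0711
d = 33/sqrt(50) = 4.6669

4.6669


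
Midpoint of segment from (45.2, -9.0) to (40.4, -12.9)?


Mx = (45.2 + 40.4)/2 = 85.6/2 = 42.8000
My = (-9.0 - 12.9)/2 = -21.9/2 = -10.9500

(42.8000, -10.9500)


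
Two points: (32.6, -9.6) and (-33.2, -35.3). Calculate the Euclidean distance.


dx = -33.2 - 32.6 = -65.8
dy = -35.3 + 9.6 = -25.7
d = sqrt(4329.64 + 660.49) = sqrt(4990.13) = 70.6409

70.6409


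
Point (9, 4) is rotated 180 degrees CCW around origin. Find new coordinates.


cos(180) = -1, sin(180) = 0
x' = 9*(-1) - 4*0 = -9
y' = 9*0 + 4*(-1) = -4

(-9, -4)


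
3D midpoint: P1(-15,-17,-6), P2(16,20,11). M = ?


Mx = (-15+16)/2 = 0.5000
My = (-17+20)/2 = 1.5000
Mz = (-6+11)/2 = 2.5000

M = (0.5000, 1.5000, 2.5000)


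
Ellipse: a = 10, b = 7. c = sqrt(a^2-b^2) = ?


c^2 = 10^2 - 7^2 = 100 - 49 = 51
c = sqrt(51) = 7.1414

c = 7.1414


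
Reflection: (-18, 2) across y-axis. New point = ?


Reflection rule for y-axis: (-x, y)
(-18, 2) -> (18, 2)

(18, 2)


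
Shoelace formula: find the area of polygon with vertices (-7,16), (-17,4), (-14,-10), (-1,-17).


sum(xi*y_{i+1}) = -7*4 - 17*(-10) - 14*(-17) - 1*16 = 364
sum(yi*x_{i+1}) = 16*(-17) + 4*(-14) - 10*(-1) - 17*(-7) = -199
Area = |364 + 199|/2 = 563/2 = 281.5000

281.5000 sq units


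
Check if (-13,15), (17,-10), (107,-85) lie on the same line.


-13*(-10+ 85) + 17*(-85-15) + 107*(15+ 10)
= -975 - 1700 + 2675 = 0

Yes, collinear (determinant = 0)


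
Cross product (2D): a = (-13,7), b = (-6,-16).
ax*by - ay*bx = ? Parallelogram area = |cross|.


cross = -13*(-16) - 7*(-6) = 208 + 42 = 250
Parallelogram area = |250| = 250

cross = 250, parallelogram area = 250


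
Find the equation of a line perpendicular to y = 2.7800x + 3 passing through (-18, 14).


Perpendicular slope = -1/m1 = -1/2.7800 = -0.3597
b2 = y0 - m2*x0 = 14 - 18/2.7800 = 14 - 6.4748 = 7.5252

y = -0.3597x + 7.5252
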